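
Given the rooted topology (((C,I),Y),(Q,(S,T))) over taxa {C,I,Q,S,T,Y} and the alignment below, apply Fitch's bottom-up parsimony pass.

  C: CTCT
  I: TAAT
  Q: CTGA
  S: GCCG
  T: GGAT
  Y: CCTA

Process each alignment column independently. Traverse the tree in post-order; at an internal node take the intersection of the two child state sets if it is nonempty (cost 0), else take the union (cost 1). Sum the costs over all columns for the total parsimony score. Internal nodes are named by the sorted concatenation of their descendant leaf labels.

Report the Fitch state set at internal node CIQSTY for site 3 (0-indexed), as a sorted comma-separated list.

A,T

[col 0] CI: children C:{C}, I:{T} ∪→ {C,T}; cost 1
[col 0] CIY: children CI:{C,T}, Y:{C} ∩→ {C}; cost 0
[col 0] ST: children S:{G}, T:{G} ∩→ {G}; cost 0
[col 0] QST: children Q:{C}, ST:{G} ∪→ {C,G}; cost 1
[col 0] CIQSTY: children CIY:{C}, QST:{C,G} ∩→ {C}; cost 0
[col 1] CI: children C:{T}, I:{A} ∪→ {A,T}; cost 1
[col 1] CIY: children CI:{A,T}, Y:{C} ∪→ {A,C,T}; cost 1
[col 1] ST: children S:{C}, T:{G} ∪→ {C,G}; cost 1
[col 1] QST: children Q:{T}, ST:{C,G} ∪→ {C,G,T}; cost 1
[col 1] CIQSTY: children CIY:{A,C,T}, QST:{C,G,T} ∩→ {C,T}; cost 0
[col 2] CI: children C:{C}, I:{A} ∪→ {A,C}; cost 1
[col 2] CIY: children CI:{A,C}, Y:{T} ∪→ {A,C,T}; cost 1
[col 2] ST: children S:{C}, T:{A} ∪→ {A,C}; cost 1
[col 2] QST: children Q:{G}, ST:{A,C} ∪→ {A,C,G}; cost 1
[col 2] CIQSTY: children CIY:{A,C,T}, QST:{A,C,G} ∩→ {A,C}; cost 0
[col 3] CI: children C:{T}, I:{T} ∩→ {T}; cost 0
[col 3] CIY: children CI:{T}, Y:{A} ∪→ {A,T}; cost 1
[col 3] ST: children S:{G}, T:{T} ∪→ {G,T}; cost 1
[col 3] QST: children Q:{A}, ST:{G,T} ∪→ {A,G,T}; cost 1
[col 3] CIQSTY: children CIY:{A,T}, QST:{A,G,T} ∩→ {A,T}; cost 0
per-site changes: [2, 4, 4, 3]; total = 13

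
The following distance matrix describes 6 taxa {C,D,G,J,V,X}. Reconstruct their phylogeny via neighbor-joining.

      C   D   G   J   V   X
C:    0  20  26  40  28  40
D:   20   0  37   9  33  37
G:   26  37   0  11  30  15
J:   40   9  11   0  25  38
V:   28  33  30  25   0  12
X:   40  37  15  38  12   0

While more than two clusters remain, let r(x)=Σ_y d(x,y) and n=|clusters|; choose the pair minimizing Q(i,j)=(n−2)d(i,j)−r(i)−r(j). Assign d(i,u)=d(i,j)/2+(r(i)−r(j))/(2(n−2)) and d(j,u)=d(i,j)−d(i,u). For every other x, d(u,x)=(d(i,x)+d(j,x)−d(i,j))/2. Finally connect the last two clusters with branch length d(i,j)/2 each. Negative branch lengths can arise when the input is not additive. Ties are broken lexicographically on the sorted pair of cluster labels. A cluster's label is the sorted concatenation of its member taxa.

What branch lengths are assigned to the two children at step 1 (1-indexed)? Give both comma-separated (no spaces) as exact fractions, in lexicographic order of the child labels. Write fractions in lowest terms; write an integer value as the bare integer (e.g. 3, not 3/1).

step 1: merge (D,J) at d=9, Q=-223; branch lengths D→49/8, J→23/8; new cluster DJ
  updated: d(C,DJ)=51/2, d(DJ,G)=39/2, d(DJ,V)=49/2, d(DJ,X)=33
step 2: merge (V,X) at d=12, Q=-317/2; branch lengths V→61/12, X→83/12; new cluster VX
  updated: d(C,VX)=28, d(DJ,VX)=91/4, d(G,VX)=33/2
step 3: merge (C,DJ) at d=51/2, Q=-385/4; branch lengths C→251/16, DJ→157/16; new cluster CDJ
  updated: d(CDJ,G)=10, d(CDJ,VX)=101/8
step 4: merge (CDJ,G) at d=10, Q=-313/8; branch lengths CDJ→49/16, G→111/16; new cluster CDGJ
  updated: d(CDGJ,VX)=153/16
step 5: merge (CDGJ,VX) at d=153/16; branch lengths CDGJ→153/32, VX→153/32; new cluster CDGJVX
final tree: (((C:251/16,(D:49/8,J:23/8):157/16):49/16,G:111/16):153/32,(V:61/12,X:83/12):153/32)
total length: 1057/16

49/8,23/8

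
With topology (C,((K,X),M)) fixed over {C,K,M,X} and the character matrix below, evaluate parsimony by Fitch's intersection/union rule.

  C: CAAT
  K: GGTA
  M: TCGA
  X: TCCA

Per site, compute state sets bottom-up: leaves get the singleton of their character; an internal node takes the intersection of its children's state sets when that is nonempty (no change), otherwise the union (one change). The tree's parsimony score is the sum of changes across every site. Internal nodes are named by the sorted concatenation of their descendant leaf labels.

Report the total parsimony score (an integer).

8

KX@0: {G} ∪ {T} = {G,T} (union, +1)
KMX@0: {G,T} ∩ {T} = {T} (intersection, +0)
CKMX@0: {C} ∪ {T} = {C,T} (union, +1)
KX@1: {G} ∪ {C} = {C,G} (union, +1)
KMX@1: {C,G} ∩ {C} = {C} (intersection, +0)
CKMX@1: {A} ∪ {C} = {A,C} (union, +1)
KX@2: {T} ∪ {C} = {C,T} (union, +1)
KMX@2: {C,T} ∪ {G} = {C,G,T} (union, +1)
CKMX@2: {A} ∪ {C,G,T} = {A,C,G,T} (union, +1)
KX@3: {A} ∩ {A} = {A} (intersection, +0)
KMX@3: {A} ∩ {A} = {A} (intersection, +0)
CKMX@3: {T} ∪ {A} = {A,T} (union, +1)
per-site changes: [2, 2, 3, 1]; total = 8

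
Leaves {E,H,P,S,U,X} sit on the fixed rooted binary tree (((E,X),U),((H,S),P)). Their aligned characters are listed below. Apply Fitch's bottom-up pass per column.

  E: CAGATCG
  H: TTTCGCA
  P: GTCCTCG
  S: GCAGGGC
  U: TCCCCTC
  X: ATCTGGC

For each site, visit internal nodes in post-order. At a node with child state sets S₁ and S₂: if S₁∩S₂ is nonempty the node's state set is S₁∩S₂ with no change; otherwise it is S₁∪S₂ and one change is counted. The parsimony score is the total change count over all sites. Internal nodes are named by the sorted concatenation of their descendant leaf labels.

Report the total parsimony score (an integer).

site 0, node EX: E={C} ∪ X={A} → {A,C} (+1)
site 0, node EUX: EX={A,C} ∪ U={T} → {A,C,T} (+1)
site 0, node HS: H={T} ∪ S={G} → {G,T} (+1)
site 0, node HPS: HS={G,T} ∩ P={G} → {G} (+0)
site 0, node EHPSUX: EUX={A,C,T} ∪ HPS={G} → {A,C,G,T} (+1)
site 1, node EX: E={A} ∪ X={T} → {A,T} (+1)
site 1, node EUX: EX={A,T} ∪ U={C} → {A,C,T} (+1)
site 1, node HS: H={T} ∪ S={C} → {C,T} (+1)
site 1, node HPS: HS={C,T} ∩ P={T} → {T} (+0)
site 1, node EHPSUX: EUX={A,C,T} ∩ HPS={T} → {T} (+0)
site 2, node EX: E={G} ∪ X={C} → {C,G} (+1)
site 2, node EUX: EX={C,G} ∩ U={C} → {C} (+0)
site 2, node HS: H={T} ∪ S={A} → {A,T} (+1)
site 2, node HPS: HS={A,T} ∪ P={C} → {A,C,T} (+1)
site 2, node EHPSUX: EUX={C} ∩ HPS={A,C,T} → {C} (+0)
site 3, node EX: E={A} ∪ X={T} → {A,T} (+1)
site 3, node EUX: EX={A,T} ∪ U={C} → {A,C,T} (+1)
site 3, node HS: H={C} ∪ S={G} → {C,G} (+1)
site 3, node HPS: HS={C,G} ∩ P={C} → {C} (+0)
site 3, node EHPSUX: EUX={A,C,T} ∩ HPS={C} → {C} (+0)
site 4, node EX: E={T} ∪ X={G} → {G,T} (+1)
site 4, node EUX: EX={G,T} ∪ U={C} → {C,G,T} (+1)
site 4, node HS: H={G} ∩ S={G} → {G} (+0)
site 4, node HPS: HS={G} ∪ P={T} → {G,T} (+1)
site 4, node EHPSUX: EUX={C,G,T} ∩ HPS={G,T} → {G,T} (+0)
site 5, node EX: E={C} ∪ X={G} → {C,G} (+1)
site 5, node EUX: EX={C,G} ∪ U={T} → {C,G,T} (+1)
site 5, node HS: H={C} ∪ S={G} → {C,G} (+1)
site 5, node HPS: HS={C,G} ∩ P={C} → {C} (+0)
site 5, node EHPSUX: EUX={C,G,T} ∩ HPS={C} → {C} (+0)
site 6, node EX: E={G} ∪ X={C} → {C,G} (+1)
site 6, node EUX: EX={C,G} ∩ U={C} → {C} (+0)
site 6, node HS: H={A} ∪ S={C} → {A,C} (+1)
site 6, node HPS: HS={A,C} ∪ P={G} → {A,C,G} (+1)
site 6, node EHPSUX: EUX={C} ∩ HPS={A,C,G} → {C} (+0)
per-site changes: [4, 3, 3, 3, 3, 3, 3]; total = 22

22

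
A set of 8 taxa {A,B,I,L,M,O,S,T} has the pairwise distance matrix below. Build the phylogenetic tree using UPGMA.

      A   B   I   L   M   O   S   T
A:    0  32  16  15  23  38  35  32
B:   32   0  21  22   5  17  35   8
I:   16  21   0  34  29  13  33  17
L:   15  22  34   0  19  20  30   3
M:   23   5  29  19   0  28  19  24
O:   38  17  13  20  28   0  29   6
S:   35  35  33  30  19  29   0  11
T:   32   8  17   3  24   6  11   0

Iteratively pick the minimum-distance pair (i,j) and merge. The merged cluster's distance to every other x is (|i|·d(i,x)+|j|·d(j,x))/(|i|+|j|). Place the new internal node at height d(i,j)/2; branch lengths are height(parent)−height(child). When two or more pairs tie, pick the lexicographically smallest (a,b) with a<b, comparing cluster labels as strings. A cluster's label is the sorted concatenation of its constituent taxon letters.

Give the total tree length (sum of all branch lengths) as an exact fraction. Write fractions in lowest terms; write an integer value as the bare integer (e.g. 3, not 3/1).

1. join L+T (d=3) ⇒ LT; edges |L|=3/2, |T|=3/2
  updated: d(A,LT)=47/2, d(B,LT)=15, d(I,LT)=51/2, d(LT,M)=43/2, d(LT,O)=13, d(LT,S)=41/2
2. join B+M (d=5) ⇒ BM; edges |B|=5/2, |M|=5/2
  updated: d(A,BM)=55/2, d(BM,I)=25, d(BM,LT)=73/4, d(BM,O)=45/2, d(BM,S)=27
3. join I+O (d=13) ⇒ IO; edges |I|=13/2, |O|=13/2
  updated: d(A,IO)=27, d(BM,IO)=95/4, d(IO,LT)=77/4, d(IO,S)=31
4. join BM+LT (d=73/4) ⇒ BLMT; edges |BM|=53/8, |LT|=61/8
  updated: d(A,BLMT)=51/2, d(BLMT,IO)=43/2, d(BLMT,S)=95/4
5. join BLMT+IO (d=43/2) ⇒ BILMOT; edges |BLMT|=13/8, |IO|=17/4
  updated: d(A,BILMOT)=26, d(BILMOT,S)=157/6
6. join A+BILMOT (d=26) ⇒ ABILMOT; edges |A|=13, |BILMOT|=9/4
  updated: d(ABILMOT,S)=192/7
7. join ABILMOT+S (d=192/7) ⇒ ABILMOST; edges |ABILMOT|=5/7, |S|=96/7
final tree: ((A:13,(((B:5/2,M:5/2):53/8,(L:3/2,T:3/2):61/8):13/8,(I:13/2,O:13/2):17/4):9/4):5/7,S:96/7)
total length: 3965/56

3965/56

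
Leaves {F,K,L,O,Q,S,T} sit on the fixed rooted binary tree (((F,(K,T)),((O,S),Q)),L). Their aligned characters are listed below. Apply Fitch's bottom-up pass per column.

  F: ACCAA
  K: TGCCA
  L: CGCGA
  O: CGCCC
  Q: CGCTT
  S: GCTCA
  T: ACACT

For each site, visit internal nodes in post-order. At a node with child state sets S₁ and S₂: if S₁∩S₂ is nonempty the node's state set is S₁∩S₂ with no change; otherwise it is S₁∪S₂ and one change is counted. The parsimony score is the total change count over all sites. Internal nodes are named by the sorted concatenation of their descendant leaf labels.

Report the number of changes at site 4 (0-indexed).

3

site 0, node KT: K={T} ∪ T={A} → {A,T} (+1)
site 0, node FKT: F={A} ∩ KT={A,T} → {A} (+0)
site 0, node OS: O={C} ∪ S={G} → {C,G} (+1)
site 0, node OQS: OS={C,G} ∩ Q={C} → {C} (+0)
site 0, node FKOQST: FKT={A} ∪ OQS={C} → {A,C} (+1)
site 0, node FKLOQST: FKOQST={A,C} ∩ L={C} → {C} (+0)
site 1, node KT: K={G} ∪ T={C} → {C,G} (+1)
site 1, node FKT: F={C} ∩ KT={C,G} → {C} (+0)
site 1, node OS: O={G} ∪ S={C} → {C,G} (+1)
site 1, node OQS: OS={C,G} ∩ Q={G} → {G} (+0)
site 1, node FKOQST: FKT={C} ∪ OQS={G} → {C,G} (+1)
site 1, node FKLOQST: FKOQST={C,G} ∩ L={G} → {G} (+0)
site 2, node KT: K={C} ∪ T={A} → {A,C} (+1)
site 2, node FKT: F={C} ∩ KT={A,C} → {C} (+0)
site 2, node OS: O={C} ∪ S={T} → {C,T} (+1)
site 2, node OQS: OS={C,T} ∩ Q={C} → {C} (+0)
site 2, node FKOQST: FKT={C} ∩ OQS={C} → {C} (+0)
site 2, node FKLOQST: FKOQST={C} ∩ L={C} → {C} (+0)
site 3, node KT: K={C} ∩ T={C} → {C} (+0)
site 3, node FKT: F={A} ∪ KT={C} → {A,C} (+1)
site 3, node OS: O={C} ∩ S={C} → {C} (+0)
site 3, node OQS: OS={C} ∪ Q={T} → {C,T} (+1)
site 3, node FKOQST: FKT={A,C} ∩ OQS={C,T} → {C} (+0)
site 3, node FKLOQST: FKOQST={C} ∪ L={G} → {C,G} (+1)
site 4, node KT: K={A} ∪ T={T} → {A,T} (+1)
site 4, node FKT: F={A} ∩ KT={A,T} → {A} (+0)
site 4, node OS: O={C} ∪ S={A} → {A,C} (+1)
site 4, node OQS: OS={A,C} ∪ Q={T} → {A,C,T} (+1)
site 4, node FKOQST: FKT={A} ∩ OQS={A,C,T} → {A} (+0)
site 4, node FKLOQST: FKOQST={A} ∩ L={A} → {A} (+0)
per-site changes: [3, 3, 2, 3, 3]; total = 14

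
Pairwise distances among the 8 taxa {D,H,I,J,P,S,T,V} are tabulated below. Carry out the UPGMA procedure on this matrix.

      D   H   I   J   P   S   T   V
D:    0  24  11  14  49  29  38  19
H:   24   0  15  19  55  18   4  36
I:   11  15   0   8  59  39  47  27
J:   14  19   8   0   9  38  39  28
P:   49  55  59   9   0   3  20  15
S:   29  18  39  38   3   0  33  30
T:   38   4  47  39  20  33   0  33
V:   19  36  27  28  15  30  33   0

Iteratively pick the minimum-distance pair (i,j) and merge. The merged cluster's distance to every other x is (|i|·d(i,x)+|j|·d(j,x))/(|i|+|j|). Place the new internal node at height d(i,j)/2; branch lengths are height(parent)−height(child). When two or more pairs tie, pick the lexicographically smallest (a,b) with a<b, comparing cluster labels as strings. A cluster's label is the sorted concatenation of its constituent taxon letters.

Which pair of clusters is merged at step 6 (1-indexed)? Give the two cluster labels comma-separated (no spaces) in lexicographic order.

DIJ,HT

iteration 1: select P,S (d=3); attach at lengths (3/2, 3/2); label the merged cluster PS
  updated: d(D,PS)=39, d(H,PS)=73/2, d(I,PS)=49, d(J,PS)=47/2, d(PS,T)=53/2, d(PS,V)=45/2
iteration 2: select H,T (d=4); attach at lengths (2, 2); label the merged cluster HT
  updated: d(D,HT)=31, d(HT,I)=31, d(HT,J)=29, d(HT,PS)=63/2, d(HT,V)=69/2
iteration 3: select I,J (d=8); attach at lengths (4, 4); label the merged cluster IJ
  updated: d(D,IJ)=25/2, d(HT,IJ)=30, d(IJ,PS)=145/4, d(IJ,V)=55/2
iteration 4: select D,IJ (d=25/2); attach at lengths (25/4, 9/4); label the merged cluster DIJ
  updated: d(DIJ,HT)=91/3, d(DIJ,PS)=223/6, d(DIJ,V)=74/3
iteration 5: select PS,V (d=45/2); attach at lengths (39/4, 45/4); label the merged cluster PSV
  updated: d(DIJ,PSV)=33, d(HT,PSV)=65/2
iteration 6: select DIJ,HT (d=91/3); attach at lengths (107/12, 79/6); label the merged cluster DHIJT
  updated: d(DHIJT,PSV)=164/5
iteration 7: select DHIJT,PSV (d=164/5); attach at lengths (37/30, 103/20); label the merged cluster DHIJPSTV
final tree: (((D:25/4,(I:4,J:4):9/4):107/12,(H:2,T:2):79/6):37/30,((P:3/2,S:3/2):39/4,V:45/4):103/20)
total length: 2189/30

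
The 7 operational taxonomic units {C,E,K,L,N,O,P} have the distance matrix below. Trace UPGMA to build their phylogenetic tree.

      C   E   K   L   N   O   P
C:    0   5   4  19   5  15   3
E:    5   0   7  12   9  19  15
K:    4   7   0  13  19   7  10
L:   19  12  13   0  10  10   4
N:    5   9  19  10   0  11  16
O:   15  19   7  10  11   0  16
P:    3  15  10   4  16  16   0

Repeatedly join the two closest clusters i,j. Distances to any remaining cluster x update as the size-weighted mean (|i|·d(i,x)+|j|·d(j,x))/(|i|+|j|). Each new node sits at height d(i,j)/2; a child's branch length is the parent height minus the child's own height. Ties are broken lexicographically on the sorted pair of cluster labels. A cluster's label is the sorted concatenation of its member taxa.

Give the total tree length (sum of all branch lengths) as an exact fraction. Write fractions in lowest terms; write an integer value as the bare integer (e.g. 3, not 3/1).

391/12

iteration 1: select C,P (d=3); attach at lengths (3/2, 3/2); label the merged cluster CP
  updated: d(CP,E)=10, d(CP,K)=7, d(CP,L)=23/2, d(CP,N)=21/2, d(CP,O)=31/2
iteration 2: select CP,K (d=7); attach at lengths (2, 7/2); label the merged cluster CKP
  updated: d(CKP,E)=9, d(CKP,L)=12, d(CKP,N)=40/3, d(CKP,O)=38/3
iteration 3: select CKP,E (d=9); attach at lengths (1, 9/2); label the merged cluster CEKP
  updated: d(CEKP,L)=12, d(CEKP,N)=49/4, d(CEKP,O)=57/4
iteration 4: select L,N (d=10); attach at lengths (5, 5); label the merged cluster LN
  updated: d(CEKP,LN)=97/8, d(LN,O)=21/2
iteration 5: select LN,O (d=21/2); attach at lengths (1/4, 21/4); label the merged cluster LNO
  updated: d(CEKP,LNO)=77/6
iteration 6: select CEKP,LNO (d=77/6); attach at lengths (23/12, 7/6); label the merged cluster CEKLNOP
final tree: ((((C:3/2,P:3/2):2,K:7/2):1,E:9/2):23/12,((L:5,N:5):1/4,O:21/4):7/6)
total length: 391/12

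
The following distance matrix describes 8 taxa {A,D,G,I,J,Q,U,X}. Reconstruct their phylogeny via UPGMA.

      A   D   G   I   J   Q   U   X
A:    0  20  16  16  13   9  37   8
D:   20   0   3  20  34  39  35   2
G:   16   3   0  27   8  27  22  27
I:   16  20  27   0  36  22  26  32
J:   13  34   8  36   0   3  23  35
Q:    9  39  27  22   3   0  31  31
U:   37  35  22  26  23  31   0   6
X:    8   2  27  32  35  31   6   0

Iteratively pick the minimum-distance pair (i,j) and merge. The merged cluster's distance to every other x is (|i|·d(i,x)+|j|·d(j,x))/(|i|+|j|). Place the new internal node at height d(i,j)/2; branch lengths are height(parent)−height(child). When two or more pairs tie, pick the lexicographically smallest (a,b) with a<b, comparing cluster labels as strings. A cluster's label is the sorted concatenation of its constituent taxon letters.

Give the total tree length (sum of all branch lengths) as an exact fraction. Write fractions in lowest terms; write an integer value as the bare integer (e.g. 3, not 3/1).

step 1: merge (D,X) at d=2; branch lengths D→1, X→1; new cluster DX
  updated: d(A,DX)=14, d(DX,G)=15, d(DX,I)=26, d(DX,J)=69/2, d(DX,Q)=35, d(DX,U)=41/2
step 2: merge (J,Q) at d=3; branch lengths J→3/2, Q→3/2; new cluster JQ
  updated: d(A,JQ)=11, d(DX,JQ)=139/4, d(G,JQ)=35/2, d(I,JQ)=29, d(JQ,U)=27
step 3: merge (A,JQ) at d=11; branch lengths A→11/2, JQ→4; new cluster AJQ
  updated: d(AJQ,DX)=167/6, d(AJQ,G)=17, d(AJQ,I)=74/3, d(AJQ,U)=91/3
step 4: merge (DX,G) at d=15; branch lengths DX→13/2, G→15/2; new cluster DGX
  updated: d(AJQ,DGX)=218/9, d(DGX,I)=79/3, d(DGX,U)=21
step 5: merge (DGX,U) at d=21; branch lengths DGX→3, U→21/2; new cluster DGUX
  updated: d(AJQ,DGUX)=103/4, d(DGUX,I)=105/4
step 6: merge (AJQ,I) at d=74/3; branch lengths AJQ→41/6, I→37/3; new cluster AIJQ
  updated: d(AIJQ,DGUX)=207/8
step 7: merge (AIJQ,DGUX) at d=207/8; branch lengths AIJQ→29/48, DGUX→39/16; new cluster ADGIJQUX
final tree: (((A:11/2,(J:3/2,Q:3/2):4):41/6,I:37/3):29/48,(((D:1,X:1):13/2,G:15/2):3,U:21/2):39/16)
total length: 1541/24

1541/24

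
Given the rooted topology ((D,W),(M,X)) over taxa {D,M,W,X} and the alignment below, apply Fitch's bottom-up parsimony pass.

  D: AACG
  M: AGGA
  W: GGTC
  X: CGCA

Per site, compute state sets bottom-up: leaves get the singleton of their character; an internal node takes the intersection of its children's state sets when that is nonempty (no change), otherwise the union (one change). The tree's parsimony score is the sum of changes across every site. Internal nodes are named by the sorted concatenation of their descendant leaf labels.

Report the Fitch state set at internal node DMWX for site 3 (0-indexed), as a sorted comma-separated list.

A,C,G

[col 0] DW: children D:{A}, W:{G} ∪→ {A,G}; cost 1
[col 0] MX: children M:{A}, X:{C} ∪→ {A,C}; cost 1
[col 0] DMWX: children DW:{A,G}, MX:{A,C} ∩→ {A}; cost 0
[col 1] DW: children D:{A}, W:{G} ∪→ {A,G}; cost 1
[col 1] MX: children M:{G}, X:{G} ∩→ {G}; cost 0
[col 1] DMWX: children DW:{A,G}, MX:{G} ∩→ {G}; cost 0
[col 2] DW: children D:{C}, W:{T} ∪→ {C,T}; cost 1
[col 2] MX: children M:{G}, X:{C} ∪→ {C,G}; cost 1
[col 2] DMWX: children DW:{C,T}, MX:{C,G} ∩→ {C}; cost 0
[col 3] DW: children D:{G}, W:{C} ∪→ {C,G}; cost 1
[col 3] MX: children M:{A}, X:{A} ∩→ {A}; cost 0
[col 3] DMWX: children DW:{C,G}, MX:{A} ∪→ {A,C,G}; cost 1
per-site changes: [2, 1, 2, 2]; total = 7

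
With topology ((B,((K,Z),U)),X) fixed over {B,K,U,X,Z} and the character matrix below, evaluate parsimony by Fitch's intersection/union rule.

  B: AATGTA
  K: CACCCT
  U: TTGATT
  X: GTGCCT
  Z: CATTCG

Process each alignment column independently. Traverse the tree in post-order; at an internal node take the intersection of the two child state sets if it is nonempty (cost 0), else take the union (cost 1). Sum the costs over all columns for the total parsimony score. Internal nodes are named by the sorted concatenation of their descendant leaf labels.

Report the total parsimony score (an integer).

[col 0] KZ: children K:{C}, Z:{C} ∩→ {C}; cost 0
[col 0] KUZ: children KZ:{C}, U:{T} ∪→ {C,T}; cost 1
[col 0] BKUZ: children B:{A}, KUZ:{C,T} ∪→ {A,C,T}; cost 1
[col 0] BKUXZ: children BKUZ:{A,C,T}, X:{G} ∪→ {A,C,G,T}; cost 1
[col 1] KZ: children K:{A}, Z:{A} ∩→ {A}; cost 0
[col 1] KUZ: children KZ:{A}, U:{T} ∪→ {A,T}; cost 1
[col 1] BKUZ: children B:{A}, KUZ:{A,T} ∩→ {A}; cost 0
[col 1] BKUXZ: children BKUZ:{A}, X:{T} ∪→ {A,T}; cost 1
[col 2] KZ: children K:{C}, Z:{T} ∪→ {C,T}; cost 1
[col 2] KUZ: children KZ:{C,T}, U:{G} ∪→ {C,G,T}; cost 1
[col 2] BKUZ: children B:{T}, KUZ:{C,G,T} ∩→ {T}; cost 0
[col 2] BKUXZ: children BKUZ:{T}, X:{G} ∪→ {G,T}; cost 1
[col 3] KZ: children K:{C}, Z:{T} ∪→ {C,T}; cost 1
[col 3] KUZ: children KZ:{C,T}, U:{A} ∪→ {A,C,T}; cost 1
[col 3] BKUZ: children B:{G}, KUZ:{A,C,T} ∪→ {A,C,G,T}; cost 1
[col 3] BKUXZ: children BKUZ:{A,C,G,T}, X:{C} ∩→ {C}; cost 0
[col 4] KZ: children K:{C}, Z:{C} ∩→ {C}; cost 0
[col 4] KUZ: children KZ:{C}, U:{T} ∪→ {C,T}; cost 1
[col 4] BKUZ: children B:{T}, KUZ:{C,T} ∩→ {T}; cost 0
[col 4] BKUXZ: children BKUZ:{T}, X:{C} ∪→ {C,T}; cost 1
[col 5] KZ: children K:{T}, Z:{G} ∪→ {G,T}; cost 1
[col 5] KUZ: children KZ:{G,T}, U:{T} ∩→ {T}; cost 0
[col 5] BKUZ: children B:{A}, KUZ:{T} ∪→ {A,T}; cost 1
[col 5] BKUXZ: children BKUZ:{A,T}, X:{T} ∩→ {T}; cost 0
per-site changes: [3, 2, 3, 3, 2, 2]; total = 15

15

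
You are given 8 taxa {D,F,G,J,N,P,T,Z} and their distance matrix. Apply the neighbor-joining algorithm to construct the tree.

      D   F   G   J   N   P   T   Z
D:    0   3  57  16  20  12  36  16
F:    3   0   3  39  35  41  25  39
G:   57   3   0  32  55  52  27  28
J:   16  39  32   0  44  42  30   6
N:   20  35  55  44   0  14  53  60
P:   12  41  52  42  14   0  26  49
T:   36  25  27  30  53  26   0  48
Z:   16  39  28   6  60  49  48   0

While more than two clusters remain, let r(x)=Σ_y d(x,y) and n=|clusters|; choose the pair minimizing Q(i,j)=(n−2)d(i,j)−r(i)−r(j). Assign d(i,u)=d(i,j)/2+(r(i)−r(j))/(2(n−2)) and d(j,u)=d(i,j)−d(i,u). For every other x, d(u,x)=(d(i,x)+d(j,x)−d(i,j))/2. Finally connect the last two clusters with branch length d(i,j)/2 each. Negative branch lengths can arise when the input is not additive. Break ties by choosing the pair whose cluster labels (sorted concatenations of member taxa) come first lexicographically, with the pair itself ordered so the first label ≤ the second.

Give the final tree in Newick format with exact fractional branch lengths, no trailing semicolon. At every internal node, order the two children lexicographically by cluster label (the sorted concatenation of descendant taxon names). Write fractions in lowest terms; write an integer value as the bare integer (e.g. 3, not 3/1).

step 1: merge (N,P) at d=14, Q=-433; branch lengths N→43/4, P→13/4; new cluster NP
  updated: d(D,NP)=9, d(F,NP)=31, d(G,NP)=93/2, d(J,NP)=36, d(NP,T)=65/2, d(NP,Z)=95/2
step 2: merge (F,G) at d=3, Q=-637/2; branch lengths F→-77/20, G→137/20; new cluster FG
  updated: d(D,FG)=57/2, d(FG,J)=34, d(FG,NP)=149/4, d(FG,T)=49/2, d(FG,Z)=32
step 3: merge (J,Z) at d=6, Q=-495/2; branch lengths J→-7/16, Z→103/16; new cluster JZ
  updated: d(D,JZ)=13, d(FG,JZ)=30, d(JZ,NP)=155/4, d(JZ,T)=36
step 4: merge (D,NP) at d=9, Q=-177; branch lengths D→-2/3, NP→29/3; new cluster DNP
  updated: d(DNP,FG)=227/8, d(DNP,JZ)=171/8, d(DNP,T)=119/4
step 5: merge (DNP,JZ) at d=171/8, Q=-993/8; branch lengths DNP→279/32, JZ→405/32; new cluster DJNPZ
  updated: d(DJNPZ,FG)=37/2, d(DJNPZ,T)=355/16
step 6: merge (DJNPZ,FG) at d=37/2, Q=-1043/16; branch lengths DJNPZ→259/32, FG→333/32; new cluster DFGJNPZ
  updated: d(DFGJNPZ,T)=451/32
step 7: merge (DFGJNPZ,T) at d=451/32; branch lengths DFGJNPZ→451/64, T→451/64; new cluster DFGJNPTZ
final tree: ((((D:-2/3,(N:43/4,P:13/4):29/3):279/32,(J:-7/16,Z:103/16):405/32):259/32,(F:-77/20,G:137/20):333/32):451/64,T:451/64)
total length: 2751/32

((((D:-2/3,(N:43/4,P:13/4):29/3):279/32,(J:-7/16,Z:103/16):405/32):259/32,(F:-77/20,G:137/20):333/32):451/64,T:451/64)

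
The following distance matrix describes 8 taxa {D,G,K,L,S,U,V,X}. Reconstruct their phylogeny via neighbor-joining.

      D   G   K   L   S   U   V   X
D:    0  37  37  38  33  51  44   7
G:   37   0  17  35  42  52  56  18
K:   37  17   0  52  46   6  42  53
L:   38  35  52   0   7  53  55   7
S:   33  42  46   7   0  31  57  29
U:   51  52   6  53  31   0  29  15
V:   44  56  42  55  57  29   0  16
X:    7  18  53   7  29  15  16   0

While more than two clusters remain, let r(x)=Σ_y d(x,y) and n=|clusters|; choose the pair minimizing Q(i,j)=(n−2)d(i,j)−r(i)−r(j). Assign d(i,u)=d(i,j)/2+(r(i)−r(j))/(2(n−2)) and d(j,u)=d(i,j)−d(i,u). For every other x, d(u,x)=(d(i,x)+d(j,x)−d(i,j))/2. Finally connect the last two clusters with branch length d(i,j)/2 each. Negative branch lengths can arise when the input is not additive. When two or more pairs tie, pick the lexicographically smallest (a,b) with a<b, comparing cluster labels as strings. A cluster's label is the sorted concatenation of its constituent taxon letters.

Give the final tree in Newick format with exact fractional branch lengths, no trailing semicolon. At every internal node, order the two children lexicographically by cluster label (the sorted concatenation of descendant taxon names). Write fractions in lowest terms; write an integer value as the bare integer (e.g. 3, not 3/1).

step 1: merge (K,U) at d=6, Q=-454; branch lengths K→13/3, U→5/3; new cluster KU
  updated: d(D,KU)=41, d(G,KU)=63/2, d(KU,L)=99/2, d(KU,S)=71/2, d(KU,V)=65/2, d(KU,X)=31
step 2: merge (L,S) at d=7, Q=-360; branch lengths L→23/10, S→47/10; new cluster LS
  updated: d(D,LS)=32, d(G,LS)=35, d(KU,LS)=39, d(LS,V)=105/2, d(LS,X)=29/2
step 3: merge (KU,V) at d=65/2, Q=-246; branch lengths KU→13, V→39/2; new cluster KUV
  updated: d(D,KUV)=105/4, d(G,KUV)=55/2, d(KUV,LS)=59/2, d(KUV,X)=29/4
step 4: merge (D,X) at d=7, Q=-128; branch lengths D→51/4, X→-23/4; new cluster DX
  updated: d(DX,G)=24, d(DX,KUV)=53/4, d(DX,LS)=79/4
step 5: merge (DX,LS) at d=79/4, Q=-407/4; branch lengths DX→49/16, LS→267/16; new cluster DLSX
  updated: d(DLSX,G)=157/8, d(DLSX,KUV)=23/2
step 6: merge (DLSX,G) at d=157/8, Q=-469/8; branch lengths DLSX→29/16, G→285/16; new cluster DGLSX
  updated: d(DGLSX,KUV)=155/16
step 7: merge (DGLSX,KUV) at d=155/16; branch lengths DGLSX→155/32, KUV→155/32; new cluster DGKLSUVX
final tree: ((((D:51/4,X:-23/4):49/16,(L:23/10,S:47/10):267/16):29/16,G:285/16):155/32,((K:13/3,U:5/3):13,V:39/2):155/32)
total length: 1625/16

((((D:51/4,X:-23/4):49/16,(L:23/10,S:47/10):267/16):29/16,G:285/16):155/32,((K:13/3,U:5/3):13,V:39/2):155/32)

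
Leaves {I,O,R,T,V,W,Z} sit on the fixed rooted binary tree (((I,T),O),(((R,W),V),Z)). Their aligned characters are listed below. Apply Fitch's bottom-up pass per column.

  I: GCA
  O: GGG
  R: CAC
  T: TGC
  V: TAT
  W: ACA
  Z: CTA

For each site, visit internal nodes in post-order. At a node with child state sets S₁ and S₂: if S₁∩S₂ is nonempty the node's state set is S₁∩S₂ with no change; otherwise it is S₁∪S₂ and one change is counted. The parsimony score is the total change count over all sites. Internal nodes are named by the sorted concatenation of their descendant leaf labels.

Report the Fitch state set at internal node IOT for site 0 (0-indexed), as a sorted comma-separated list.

G

IT@0: {G} ∪ {T} = {G,T} (union, +1)
IOT@0: {G,T} ∩ {G} = {G} (intersection, +0)
RW@0: {C} ∪ {A} = {A,C} (union, +1)
RVW@0: {A,C} ∪ {T} = {A,C,T} (union, +1)
RVWZ@0: {A,C,T} ∩ {C} = {C} (intersection, +0)
IORTVWZ@0: {G} ∪ {C} = {C,G} (union, +1)
IT@1: {C} ∪ {G} = {C,G} (union, +1)
IOT@1: {C,G} ∩ {G} = {G} (intersection, +0)
RW@1: {A} ∪ {C} = {A,C} (union, +1)
RVW@1: {A,C} ∩ {A} = {A} (intersection, +0)
RVWZ@1: {A} ∪ {T} = {A,T} (union, +1)
IORTVWZ@1: {G} ∪ {A,T} = {A,G,T} (union, +1)
IT@2: {A} ∪ {C} = {A,C} (union, +1)
IOT@2: {A,C} ∪ {G} = {A,C,G} (union, +1)
RW@2: {C} ∪ {A} = {A,C} (union, +1)
RVW@2: {A,C} ∪ {T} = {A,C,T} (union, +1)
RVWZ@2: {A,C,T} ∩ {A} = {A} (intersection, +0)
IORTVWZ@2: {A,C,G} ∩ {A} = {A} (intersection, +0)
per-site changes: [4, 4, 4]; total = 12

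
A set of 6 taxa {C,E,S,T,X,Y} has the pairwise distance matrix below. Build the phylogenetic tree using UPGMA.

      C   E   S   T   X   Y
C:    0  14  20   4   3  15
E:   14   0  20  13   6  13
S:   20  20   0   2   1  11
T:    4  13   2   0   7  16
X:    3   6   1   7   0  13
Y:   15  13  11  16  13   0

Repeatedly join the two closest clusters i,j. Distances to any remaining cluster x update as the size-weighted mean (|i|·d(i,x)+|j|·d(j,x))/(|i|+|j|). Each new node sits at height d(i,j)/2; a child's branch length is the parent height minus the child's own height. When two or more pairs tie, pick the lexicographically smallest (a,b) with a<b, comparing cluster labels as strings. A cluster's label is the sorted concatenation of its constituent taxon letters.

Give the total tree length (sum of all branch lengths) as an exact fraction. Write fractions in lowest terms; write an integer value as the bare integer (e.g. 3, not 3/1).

iteration 1: select S,X (d=1); attach at lengths (1/2, 1/2); label the merged cluster SX
  updated: d(C,SX)=23/2, d(E,SX)=13, d(SX,T)=9/2, d(SX,Y)=12
iteration 2: select C,T (d=4); attach at lengths (2, 2); label the merged cluster CT
  updated: d(CT,E)=27/2, d(CT,SX)=8, d(CT,Y)=31/2
iteration 3: select CT,SX (d=8); attach at lengths (2, 7/2); label the merged cluster CSTX
  updated: d(CSTX,E)=53/4, d(CSTX,Y)=55/4
iteration 4: select E,Y (d=13); attach at lengths (13/2, 13/2); label the merged cluster EY
  updated: d(CSTX,EY)=27/2
iteration 5: select CSTX,EY (d=27/2); attach at lengths (11/4, 1/4); label the merged cluster CESTXY
final tree: (((C:2,T:2):2,(S:1/2,X:1/2):7/2):11/4,(E:13/2,Y:13/2):1/4)
total length: 53/2

53/2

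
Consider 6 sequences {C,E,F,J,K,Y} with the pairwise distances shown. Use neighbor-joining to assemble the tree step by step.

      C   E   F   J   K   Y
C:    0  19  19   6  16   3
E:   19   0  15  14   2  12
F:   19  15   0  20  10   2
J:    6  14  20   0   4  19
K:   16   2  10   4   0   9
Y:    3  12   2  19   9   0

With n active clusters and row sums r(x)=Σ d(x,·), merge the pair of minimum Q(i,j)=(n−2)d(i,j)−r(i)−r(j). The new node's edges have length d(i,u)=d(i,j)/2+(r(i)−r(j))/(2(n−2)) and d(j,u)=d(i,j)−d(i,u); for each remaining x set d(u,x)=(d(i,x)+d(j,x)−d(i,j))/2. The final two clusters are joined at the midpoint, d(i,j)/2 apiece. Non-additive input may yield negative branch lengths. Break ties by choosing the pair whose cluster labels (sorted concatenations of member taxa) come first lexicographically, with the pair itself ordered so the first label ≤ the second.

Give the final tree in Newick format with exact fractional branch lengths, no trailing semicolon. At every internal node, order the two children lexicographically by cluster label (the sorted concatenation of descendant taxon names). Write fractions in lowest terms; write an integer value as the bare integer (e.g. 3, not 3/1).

((((C:53/12,J:19/12):11/2,(F:29/8,Y:-13/8):23/4):15/4,E:29/8):-13/16,K:-13/16)

iteration 1: select F,Y (d=2, Q=-103); attach at lengths (29/8, -13/8); label the merged cluster FY
  updated: d(C,FY)=10, d(E,FY)=25/2, d(FY,J)=37/2, d(FY,K)=17/2
iteration 2: select C,J (d=6, Q=-151/2); attach at lengths (53/12, 19/12); label the merged cluster CJ
  updated: d(CJ,E)=27/2, d(CJ,FY)=45/4, d(CJ,K)=7
iteration 3: select CJ,FY (d=45/4, Q=-83/2); attach at lengths (11/2, 23/4); label the merged cluster CFJY
  updated: d(CFJY,E)=59/8, d(CFJY,K)=17/8
iteration 4: select CFJY,E (d=59/8, Q=-23/2); attach at lengths (15/4, 29/8); label the merged cluster CEFJY
  updated: d(CEFJY,K)=-13/8
iteration 5: select CEFJY,K (d=-13/8); attach at lengths (-13/16, -13/16); label the merged cluster CEFJKY
final tree: ((((C:53/12,J:19/12):11/2,(F:29/8,Y:-13/8):23/4):15/4,E:29/8):-13/16,K:-13/16)
total length: 25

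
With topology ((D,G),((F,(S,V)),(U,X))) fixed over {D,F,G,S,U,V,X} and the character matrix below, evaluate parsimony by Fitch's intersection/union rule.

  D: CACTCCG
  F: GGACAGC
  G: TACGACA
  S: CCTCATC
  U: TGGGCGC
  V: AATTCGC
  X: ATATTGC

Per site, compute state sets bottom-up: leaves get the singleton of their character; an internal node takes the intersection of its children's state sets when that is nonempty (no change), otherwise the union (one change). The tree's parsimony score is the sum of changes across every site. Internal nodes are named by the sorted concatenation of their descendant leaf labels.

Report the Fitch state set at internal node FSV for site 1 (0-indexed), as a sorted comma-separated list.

site 0, node DG: D={C} ∪ G={T} → {C,T} (+1)
site 0, node SV: S={C} ∪ V={A} → {A,C} (+1)
site 0, node FSV: F={G} ∪ SV={A,C} → {A,C,G} (+1)
site 0, node UX: U={T} ∪ X={A} → {A,T} (+1)
site 0, node FSUVX: FSV={A,C,G} ∩ UX={A,T} → {A} (+0)
site 0, node DFGSUVX: DG={C,T} ∪ FSUVX={A} → {A,C,T} (+1)
site 1, node DG: D={A} ∩ G={A} → {A} (+0)
site 1, node SV: S={C} ∪ V={A} → {A,C} (+1)
site 1, node FSV: F={G} ∪ SV={A,C} → {A,C,G} (+1)
site 1, node UX: U={G} ∪ X={T} → {G,T} (+1)
site 1, node FSUVX: FSV={A,C,G} ∩ UX={G,T} → {G} (+0)
site 1, node DFGSUVX: DG={A} ∪ FSUVX={G} → {A,G} (+1)
site 2, node DG: D={C} ∩ G={C} → {C} (+0)
site 2, node SV: S={T} ∩ V={T} → {T} (+0)
site 2, node FSV: F={A} ∪ SV={T} → {A,T} (+1)
site 2, node UX: U={G} ∪ X={A} → {A,G} (+1)
site 2, node FSUVX: FSV={A,T} ∩ UX={A,G} → {A} (+0)
site 2, node DFGSUVX: DG={C} ∪ FSUVX={A} → {A,C} (+1)
site 3, node DG: D={T} ∪ G={G} → {G,T} (+1)
site 3, node SV: S={C} ∪ V={T} → {C,T} (+1)
site 3, node FSV: F={C} ∩ SV={C,T} → {C} (+0)
site 3, node UX: U={G} ∪ X={T} → {G,T} (+1)
site 3, node FSUVX: FSV={C} ∪ UX={G,T} → {C,G,T} (+1)
site 3, node DFGSUVX: DG={G,T} ∩ FSUVX={C,G,T} → {G,T} (+0)
site 4, node DG: D={C} ∪ G={A} → {A,C} (+1)
site 4, node SV: S={A} ∪ V={C} → {A,C} (+1)
site 4, node FSV: F={A} ∩ SV={A,C} → {A} (+0)
site 4, node UX: U={C} ∪ X={T} → {C,T} (+1)
site 4, node FSUVX: FSV={A} ∪ UX={C,T} → {A,C,T} (+1)
site 4, node DFGSUVX: DG={A,C} ∩ FSUVX={A,C,T} → {A,C} (+0)
site 5, node DG: D={C} ∩ G={C} → {C} (+0)
site 5, node SV: S={T} ∪ V={G} → {G,T} (+1)
site 5, node FSV: F={G} ∩ SV={G,T} → {G} (+0)
site 5, node UX: U={G} ∩ X={G} → {G} (+0)
site 5, node FSUVX: FSV={G} ∩ UX={G} → {G} (+0)
site 5, node DFGSUVX: DG={C} ∪ FSUVX={G} → {C,G} (+1)
site 6, node DG: D={G} ∪ G={A} → {A,G} (+1)
site 6, node SV: S={C} ∩ V={C} → {C} (+0)
site 6, node FSV: F={C} ∩ SV={C} → {C} (+0)
site 6, node UX: U={C} ∩ X={C} → {C} (+0)
site 6, node FSUVX: FSV={C} ∩ UX={C} → {C} (+0)
site 6, node DFGSUVX: DG={A,G} ∪ FSUVX={C} → {A,C,G} (+1)
per-site changes: [5, 4, 3, 4, 4, 2, 2]; total = 24

A,C,G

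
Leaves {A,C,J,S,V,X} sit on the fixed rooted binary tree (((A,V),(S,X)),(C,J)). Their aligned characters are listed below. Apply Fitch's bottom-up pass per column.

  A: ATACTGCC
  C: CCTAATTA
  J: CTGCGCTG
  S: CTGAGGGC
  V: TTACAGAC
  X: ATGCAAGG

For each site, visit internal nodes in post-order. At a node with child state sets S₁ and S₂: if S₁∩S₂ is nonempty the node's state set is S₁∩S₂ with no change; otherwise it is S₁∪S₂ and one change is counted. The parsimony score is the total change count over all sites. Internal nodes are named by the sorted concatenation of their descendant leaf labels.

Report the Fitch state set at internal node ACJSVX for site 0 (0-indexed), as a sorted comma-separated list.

[col 0] AV: children A:{A}, V:{T} ∪→ {A,T}; cost 1
[col 0] SX: children S:{C}, X:{A} ∪→ {A,C}; cost 1
[col 0] ASVX: children AV:{A,T}, SX:{A,C} ∩→ {A}; cost 0
[col 0] CJ: children C:{C}, J:{C} ∩→ {C}; cost 0
[col 0] ACJSVX: children ASVX:{A}, CJ:{C} ∪→ {A,C}; cost 1
[col 1] AV: children A:{T}, V:{T} ∩→ {T}; cost 0
[col 1] SX: children S:{T}, X:{T} ∩→ {T}; cost 0
[col 1] ASVX: children AV:{T}, SX:{T} ∩→ {T}; cost 0
[col 1] CJ: children C:{C}, J:{T} ∪→ {C,T}; cost 1
[col 1] ACJSVX: children ASVX:{T}, CJ:{C,T} ∩→ {T}; cost 0
[col 2] AV: children A:{A}, V:{A} ∩→ {A}; cost 0
[col 2] SX: children S:{G}, X:{G} ∩→ {G}; cost 0
[col 2] ASVX: children AV:{A}, SX:{G} ∪→ {A,G}; cost 1
[col 2] CJ: children C:{T}, J:{G} ∪→ {G,T}; cost 1
[col 2] ACJSVX: children ASVX:{A,G}, CJ:{G,T} ∩→ {G}; cost 0
[col 3] AV: children A:{C}, V:{C} ∩→ {C}; cost 0
[col 3] SX: children S:{A}, X:{C} ∪→ {A,C}; cost 1
[col 3] ASVX: children AV:{C}, SX:{A,C} ∩→ {C}; cost 0
[col 3] CJ: children C:{A}, J:{C} ∪→ {A,C}; cost 1
[col 3] ACJSVX: children ASVX:{C}, CJ:{A,C} ∩→ {C}; cost 0
[col 4] AV: children A:{T}, V:{A} ∪→ {A,T}; cost 1
[col 4] SX: children S:{G}, X:{A} ∪→ {A,G}; cost 1
[col 4] ASVX: children AV:{A,T}, SX:{A,G} ∩→ {A}; cost 0
[col 4] CJ: children C:{A}, J:{G} ∪→ {A,G}; cost 1
[col 4] ACJSVX: children ASVX:{A}, CJ:{A,G} ∩→ {A}; cost 0
[col 5] AV: children A:{G}, V:{G} ∩→ {G}; cost 0
[col 5] SX: children S:{G}, X:{A} ∪→ {A,G}; cost 1
[col 5] ASVX: children AV:{G}, SX:{A,G} ∩→ {G}; cost 0
[col 5] CJ: children C:{T}, J:{C} ∪→ {C,T}; cost 1
[col 5] ACJSVX: children ASVX:{G}, CJ:{C,T} ∪→ {C,G,T}; cost 1
[col 6] AV: children A:{C}, V:{A} ∪→ {A,C}; cost 1
[col 6] SX: children S:{G}, X:{G} ∩→ {G}; cost 0
[col 6] ASVX: children AV:{A,C}, SX:{G} ∪→ {A,C,G}; cost 1
[col 6] CJ: children C:{T}, J:{T} ∩→ {T}; cost 0
[col 6] ACJSVX: children ASVX:{A,C,G}, CJ:{T} ∪→ {A,C,G,T}; cost 1
[col 7] AV: children A:{C}, V:{C} ∩→ {C}; cost 0
[col 7] SX: children S:{C}, X:{G} ∪→ {C,G}; cost 1
[col 7] ASVX: children AV:{C}, SX:{C,G} ∩→ {C}; cost 0
[col 7] CJ: children C:{A}, J:{G} ∪→ {A,G}; cost 1
[col 7] ACJSVX: children ASVX:{C}, CJ:{A,G} ∪→ {A,C,G}; cost 1
per-site changes: [3, 1, 2, 2, 3, 3, 3, 3]; total = 20

A,C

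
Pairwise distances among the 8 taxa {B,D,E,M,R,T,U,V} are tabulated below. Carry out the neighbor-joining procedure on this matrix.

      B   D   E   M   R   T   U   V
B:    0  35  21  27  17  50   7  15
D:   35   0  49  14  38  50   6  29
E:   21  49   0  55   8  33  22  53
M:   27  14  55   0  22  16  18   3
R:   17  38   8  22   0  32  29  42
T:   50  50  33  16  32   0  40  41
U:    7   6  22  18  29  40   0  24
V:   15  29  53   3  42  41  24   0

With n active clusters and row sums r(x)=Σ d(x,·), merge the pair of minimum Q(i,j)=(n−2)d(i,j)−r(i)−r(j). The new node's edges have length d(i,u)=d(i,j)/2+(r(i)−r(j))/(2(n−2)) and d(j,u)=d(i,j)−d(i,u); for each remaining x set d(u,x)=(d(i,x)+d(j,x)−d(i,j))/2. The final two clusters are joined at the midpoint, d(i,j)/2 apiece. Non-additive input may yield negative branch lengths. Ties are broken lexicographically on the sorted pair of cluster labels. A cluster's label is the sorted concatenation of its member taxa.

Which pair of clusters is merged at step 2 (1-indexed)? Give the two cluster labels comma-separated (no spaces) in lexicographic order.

ER,T

1. join E+R (d=8, Q=-381) ⇒ ER; edges |E|=101/12, |R|=-5/12
  updated: d(B,ER)=15, d(D,ER)=79/2, d(ER,M)=69/2, d(ER,T)=57/2, d(ER,U)=43/2, d(ER,V)=87/2
2. join ER+T (d=57/2, Q=-531/2) ⇒ ERT; edges |ER|=199/20, |T|=371/20
  updated: d(B,ERT)=73/4, d(D,ERT)=61/2, d(ERT,M)=11, d(ERT,U)=33/2, d(ERT,V)=28
3. join D+U (d=6, Q=-162) ⇒ DU; edges |D|=67/8, |U|=-19/8
  updated: d(B,DU)=18, d(DU,ERT)=41/2, d(DU,M)=13, d(DU,V)=47/2
4. join M+V (d=3, Q=-229/2) ⇒ MV; edges |M|=-13/12, |V|=49/12
  updated: d(B,MV)=39/2, d(DU,MV)=67/4, d(ERT,MV)=18
5. join B+ERT (d=73/4, Q=-76) ⇒ BERT; edges |B|=71/8, |ERT|=75/8
  updated: d(BERT,DU)=81/8, d(BERT,MV)=77/8
6. join BERT+DU (d=81/8, Q=-73/2) ⇒ BDERTU; edges |BERT|=3/2, |DU|=69/8
  updated: d(BDERTU,MV)=65/8
7. join BDERTU+MV (d=65/8) ⇒ BDEMRTUV; edges |BDERTU|=65/16, |MV|=65/16
final tree: (((B:71/8,((E:101/12,R:-5/12):199/20,T:371/20):75/8):3/2,(D:67/8,U:-19/8):69/8):65/16,(M:-13/12,V:49/12):65/16)
total length: 82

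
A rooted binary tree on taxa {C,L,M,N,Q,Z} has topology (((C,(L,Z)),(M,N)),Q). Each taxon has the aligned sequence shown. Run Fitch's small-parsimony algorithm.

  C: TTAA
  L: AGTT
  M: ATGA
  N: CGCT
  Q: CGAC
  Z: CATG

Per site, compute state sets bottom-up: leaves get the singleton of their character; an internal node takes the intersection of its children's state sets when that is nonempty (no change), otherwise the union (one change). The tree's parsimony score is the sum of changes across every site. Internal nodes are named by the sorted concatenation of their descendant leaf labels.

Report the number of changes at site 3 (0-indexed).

4

[col 0] LZ: children L:{A}, Z:{C} ∪→ {A,C}; cost 1
[col 0] CLZ: children C:{T}, LZ:{A,C} ∪→ {A,C,T}; cost 1
[col 0] MN: children M:{A}, N:{C} ∪→ {A,C}; cost 1
[col 0] CLMNZ: children CLZ:{A,C,T}, MN:{A,C} ∩→ {A,C}; cost 0
[col 0] CLMNQZ: children CLMNZ:{A,C}, Q:{C} ∩→ {C}; cost 0
[col 1] LZ: children L:{G}, Z:{A} ∪→ {A,G}; cost 1
[col 1] CLZ: children C:{T}, LZ:{A,G} ∪→ {A,G,T}; cost 1
[col 1] MN: children M:{T}, N:{G} ∪→ {G,T}; cost 1
[col 1] CLMNZ: children CLZ:{A,G,T}, MN:{G,T} ∩→ {G,T}; cost 0
[col 1] CLMNQZ: children CLMNZ:{G,T}, Q:{G} ∩→ {G}; cost 0
[col 2] LZ: children L:{T}, Z:{T} ∩→ {T}; cost 0
[col 2] CLZ: children C:{A}, LZ:{T} ∪→ {A,T}; cost 1
[col 2] MN: children M:{G}, N:{C} ∪→ {C,G}; cost 1
[col 2] CLMNZ: children CLZ:{A,T}, MN:{C,G} ∪→ {A,C,G,T}; cost 1
[col 2] CLMNQZ: children CLMNZ:{A,C,G,T}, Q:{A} ∩→ {A}; cost 0
[col 3] LZ: children L:{T}, Z:{G} ∪→ {G,T}; cost 1
[col 3] CLZ: children C:{A}, LZ:{G,T} ∪→ {A,G,T}; cost 1
[col 3] MN: children M:{A}, N:{T} ∪→ {A,T}; cost 1
[col 3] CLMNZ: children CLZ:{A,G,T}, MN:{A,T} ∩→ {A,T}; cost 0
[col 3] CLMNQZ: children CLMNZ:{A,T}, Q:{C} ∪→ {A,C,T}; cost 1
per-site changes: [3, 3, 3, 4]; total = 13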